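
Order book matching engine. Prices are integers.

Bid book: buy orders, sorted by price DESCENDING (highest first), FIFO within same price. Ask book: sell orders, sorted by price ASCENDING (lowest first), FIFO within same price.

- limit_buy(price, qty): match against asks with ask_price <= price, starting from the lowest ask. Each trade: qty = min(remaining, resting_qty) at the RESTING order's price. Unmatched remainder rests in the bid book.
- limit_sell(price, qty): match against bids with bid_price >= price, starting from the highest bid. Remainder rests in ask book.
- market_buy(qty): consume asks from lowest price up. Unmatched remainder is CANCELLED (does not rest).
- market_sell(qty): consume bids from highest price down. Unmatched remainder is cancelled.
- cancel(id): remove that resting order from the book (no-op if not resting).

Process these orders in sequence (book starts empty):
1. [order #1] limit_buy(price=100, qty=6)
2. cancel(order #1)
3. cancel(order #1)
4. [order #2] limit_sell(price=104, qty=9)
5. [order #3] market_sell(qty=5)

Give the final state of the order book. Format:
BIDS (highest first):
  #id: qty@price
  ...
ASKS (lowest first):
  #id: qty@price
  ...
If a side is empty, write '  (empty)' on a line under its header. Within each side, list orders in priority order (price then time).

Answer: BIDS (highest first):
  (empty)
ASKS (lowest first):
  #2: 9@104

Derivation:
After op 1 [order #1] limit_buy(price=100, qty=6): fills=none; bids=[#1:6@100] asks=[-]
After op 2 cancel(order #1): fills=none; bids=[-] asks=[-]
After op 3 cancel(order #1): fills=none; bids=[-] asks=[-]
After op 4 [order #2] limit_sell(price=104, qty=9): fills=none; bids=[-] asks=[#2:9@104]
After op 5 [order #3] market_sell(qty=5): fills=none; bids=[-] asks=[#2:9@104]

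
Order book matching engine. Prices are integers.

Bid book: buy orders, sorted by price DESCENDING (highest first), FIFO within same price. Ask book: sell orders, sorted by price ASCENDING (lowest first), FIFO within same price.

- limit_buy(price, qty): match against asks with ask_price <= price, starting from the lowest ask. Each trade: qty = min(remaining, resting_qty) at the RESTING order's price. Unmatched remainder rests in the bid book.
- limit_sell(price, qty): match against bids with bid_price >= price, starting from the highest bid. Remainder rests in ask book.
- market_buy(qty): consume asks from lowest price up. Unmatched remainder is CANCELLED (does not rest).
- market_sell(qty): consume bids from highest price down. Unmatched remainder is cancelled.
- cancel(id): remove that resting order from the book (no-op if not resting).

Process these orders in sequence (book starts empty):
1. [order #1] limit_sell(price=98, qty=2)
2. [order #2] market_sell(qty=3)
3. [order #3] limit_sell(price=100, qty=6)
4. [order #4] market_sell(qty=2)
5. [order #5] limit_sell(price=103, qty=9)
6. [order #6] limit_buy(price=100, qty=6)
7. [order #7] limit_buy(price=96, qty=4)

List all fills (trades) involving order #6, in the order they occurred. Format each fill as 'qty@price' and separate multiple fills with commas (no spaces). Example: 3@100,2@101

After op 1 [order #1] limit_sell(price=98, qty=2): fills=none; bids=[-] asks=[#1:2@98]
After op 2 [order #2] market_sell(qty=3): fills=none; bids=[-] asks=[#1:2@98]
After op 3 [order #3] limit_sell(price=100, qty=6): fills=none; bids=[-] asks=[#1:2@98 #3:6@100]
After op 4 [order #4] market_sell(qty=2): fills=none; bids=[-] asks=[#1:2@98 #3:6@100]
After op 5 [order #5] limit_sell(price=103, qty=9): fills=none; bids=[-] asks=[#1:2@98 #3:6@100 #5:9@103]
After op 6 [order #6] limit_buy(price=100, qty=6): fills=#6x#1:2@98 #6x#3:4@100; bids=[-] asks=[#3:2@100 #5:9@103]
After op 7 [order #7] limit_buy(price=96, qty=4): fills=none; bids=[#7:4@96] asks=[#3:2@100 #5:9@103]

Answer: 2@98,4@100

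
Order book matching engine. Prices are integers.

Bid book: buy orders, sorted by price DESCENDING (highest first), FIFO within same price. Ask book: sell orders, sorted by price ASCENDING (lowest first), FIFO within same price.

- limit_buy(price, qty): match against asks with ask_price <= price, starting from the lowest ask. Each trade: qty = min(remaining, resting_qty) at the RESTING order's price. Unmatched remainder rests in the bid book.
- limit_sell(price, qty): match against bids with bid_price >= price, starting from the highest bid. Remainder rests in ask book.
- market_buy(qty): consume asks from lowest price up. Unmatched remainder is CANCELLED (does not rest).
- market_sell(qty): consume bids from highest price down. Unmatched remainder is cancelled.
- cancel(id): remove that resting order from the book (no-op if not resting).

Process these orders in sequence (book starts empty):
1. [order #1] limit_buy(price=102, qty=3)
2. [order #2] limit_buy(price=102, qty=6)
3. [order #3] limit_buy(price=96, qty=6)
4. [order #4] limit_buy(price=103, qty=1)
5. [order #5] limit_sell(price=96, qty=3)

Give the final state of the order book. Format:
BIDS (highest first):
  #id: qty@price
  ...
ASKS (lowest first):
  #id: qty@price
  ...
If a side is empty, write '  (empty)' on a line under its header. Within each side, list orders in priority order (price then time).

Answer: BIDS (highest first):
  #1: 1@102
  #2: 6@102
  #3: 6@96
ASKS (lowest first):
  (empty)

Derivation:
After op 1 [order #1] limit_buy(price=102, qty=3): fills=none; bids=[#1:3@102] asks=[-]
After op 2 [order #2] limit_buy(price=102, qty=6): fills=none; bids=[#1:3@102 #2:6@102] asks=[-]
After op 3 [order #3] limit_buy(price=96, qty=6): fills=none; bids=[#1:3@102 #2:6@102 #3:6@96] asks=[-]
After op 4 [order #4] limit_buy(price=103, qty=1): fills=none; bids=[#4:1@103 #1:3@102 #2:6@102 #3:6@96] asks=[-]
After op 5 [order #5] limit_sell(price=96, qty=3): fills=#4x#5:1@103 #1x#5:2@102; bids=[#1:1@102 #2:6@102 #3:6@96] asks=[-]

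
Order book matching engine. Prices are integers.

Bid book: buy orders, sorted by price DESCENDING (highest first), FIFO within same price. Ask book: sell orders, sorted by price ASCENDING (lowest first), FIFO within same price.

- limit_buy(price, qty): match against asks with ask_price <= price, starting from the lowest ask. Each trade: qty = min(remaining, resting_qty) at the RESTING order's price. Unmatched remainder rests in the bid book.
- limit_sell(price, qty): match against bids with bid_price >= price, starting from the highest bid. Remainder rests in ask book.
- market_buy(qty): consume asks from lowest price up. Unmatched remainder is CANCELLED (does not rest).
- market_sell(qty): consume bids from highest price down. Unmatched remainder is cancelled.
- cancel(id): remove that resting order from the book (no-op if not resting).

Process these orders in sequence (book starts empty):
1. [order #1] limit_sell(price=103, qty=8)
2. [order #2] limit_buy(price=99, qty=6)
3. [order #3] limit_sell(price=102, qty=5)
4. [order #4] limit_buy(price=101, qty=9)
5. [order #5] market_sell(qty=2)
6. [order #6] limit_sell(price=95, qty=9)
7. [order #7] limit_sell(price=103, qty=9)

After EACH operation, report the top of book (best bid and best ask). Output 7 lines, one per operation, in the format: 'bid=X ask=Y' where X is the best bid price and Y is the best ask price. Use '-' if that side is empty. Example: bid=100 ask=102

Answer: bid=- ask=103
bid=99 ask=103
bid=99 ask=102
bid=101 ask=102
bid=101 ask=102
bid=99 ask=102
bid=99 ask=102

Derivation:
After op 1 [order #1] limit_sell(price=103, qty=8): fills=none; bids=[-] asks=[#1:8@103]
After op 2 [order #2] limit_buy(price=99, qty=6): fills=none; bids=[#2:6@99] asks=[#1:8@103]
After op 3 [order #3] limit_sell(price=102, qty=5): fills=none; bids=[#2:6@99] asks=[#3:5@102 #1:8@103]
After op 4 [order #4] limit_buy(price=101, qty=9): fills=none; bids=[#4:9@101 #2:6@99] asks=[#3:5@102 #1:8@103]
After op 5 [order #5] market_sell(qty=2): fills=#4x#5:2@101; bids=[#4:7@101 #2:6@99] asks=[#3:5@102 #1:8@103]
After op 6 [order #6] limit_sell(price=95, qty=9): fills=#4x#6:7@101 #2x#6:2@99; bids=[#2:4@99] asks=[#3:5@102 #1:8@103]
After op 7 [order #7] limit_sell(price=103, qty=9): fills=none; bids=[#2:4@99] asks=[#3:5@102 #1:8@103 #7:9@103]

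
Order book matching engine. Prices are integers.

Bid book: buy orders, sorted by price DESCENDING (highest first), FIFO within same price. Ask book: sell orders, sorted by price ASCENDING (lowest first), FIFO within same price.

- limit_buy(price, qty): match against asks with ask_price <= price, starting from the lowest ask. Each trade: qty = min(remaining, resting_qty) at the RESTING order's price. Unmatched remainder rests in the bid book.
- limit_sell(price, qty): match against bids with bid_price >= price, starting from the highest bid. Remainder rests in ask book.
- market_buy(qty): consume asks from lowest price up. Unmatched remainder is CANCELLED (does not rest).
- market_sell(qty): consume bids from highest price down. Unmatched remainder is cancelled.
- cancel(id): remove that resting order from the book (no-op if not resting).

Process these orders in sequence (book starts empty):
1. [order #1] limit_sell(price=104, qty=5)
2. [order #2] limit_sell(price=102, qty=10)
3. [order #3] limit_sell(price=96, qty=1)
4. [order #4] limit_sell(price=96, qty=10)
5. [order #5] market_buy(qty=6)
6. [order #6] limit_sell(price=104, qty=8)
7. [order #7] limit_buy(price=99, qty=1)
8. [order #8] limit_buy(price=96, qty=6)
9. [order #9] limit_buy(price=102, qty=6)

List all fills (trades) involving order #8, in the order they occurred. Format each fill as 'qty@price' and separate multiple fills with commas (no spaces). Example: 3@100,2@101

Answer: 4@96

Derivation:
After op 1 [order #1] limit_sell(price=104, qty=5): fills=none; bids=[-] asks=[#1:5@104]
After op 2 [order #2] limit_sell(price=102, qty=10): fills=none; bids=[-] asks=[#2:10@102 #1:5@104]
After op 3 [order #3] limit_sell(price=96, qty=1): fills=none; bids=[-] asks=[#3:1@96 #2:10@102 #1:5@104]
After op 4 [order #4] limit_sell(price=96, qty=10): fills=none; bids=[-] asks=[#3:1@96 #4:10@96 #2:10@102 #1:5@104]
After op 5 [order #5] market_buy(qty=6): fills=#5x#3:1@96 #5x#4:5@96; bids=[-] asks=[#4:5@96 #2:10@102 #1:5@104]
After op 6 [order #6] limit_sell(price=104, qty=8): fills=none; bids=[-] asks=[#4:5@96 #2:10@102 #1:5@104 #6:8@104]
After op 7 [order #7] limit_buy(price=99, qty=1): fills=#7x#4:1@96; bids=[-] asks=[#4:4@96 #2:10@102 #1:5@104 #6:8@104]
After op 8 [order #8] limit_buy(price=96, qty=6): fills=#8x#4:4@96; bids=[#8:2@96] asks=[#2:10@102 #1:5@104 #6:8@104]
After op 9 [order #9] limit_buy(price=102, qty=6): fills=#9x#2:6@102; bids=[#8:2@96] asks=[#2:4@102 #1:5@104 #6:8@104]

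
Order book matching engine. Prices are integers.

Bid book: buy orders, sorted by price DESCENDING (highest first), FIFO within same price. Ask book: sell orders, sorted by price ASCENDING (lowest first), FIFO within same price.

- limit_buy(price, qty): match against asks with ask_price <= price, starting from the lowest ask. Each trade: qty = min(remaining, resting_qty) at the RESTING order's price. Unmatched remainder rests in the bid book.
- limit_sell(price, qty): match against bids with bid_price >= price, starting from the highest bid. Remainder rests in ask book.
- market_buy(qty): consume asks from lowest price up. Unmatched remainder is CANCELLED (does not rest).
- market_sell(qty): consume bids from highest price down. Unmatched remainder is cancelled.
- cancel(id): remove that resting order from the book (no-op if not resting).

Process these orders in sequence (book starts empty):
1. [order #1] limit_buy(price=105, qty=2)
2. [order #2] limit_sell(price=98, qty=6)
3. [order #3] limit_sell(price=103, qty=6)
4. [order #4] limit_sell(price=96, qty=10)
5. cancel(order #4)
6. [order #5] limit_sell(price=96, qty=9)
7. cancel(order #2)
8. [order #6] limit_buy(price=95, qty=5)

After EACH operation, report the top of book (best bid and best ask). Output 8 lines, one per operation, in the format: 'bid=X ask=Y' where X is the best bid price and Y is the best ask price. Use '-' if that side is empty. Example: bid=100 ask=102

Answer: bid=105 ask=-
bid=- ask=98
bid=- ask=98
bid=- ask=96
bid=- ask=98
bid=- ask=96
bid=- ask=96
bid=95 ask=96

Derivation:
After op 1 [order #1] limit_buy(price=105, qty=2): fills=none; bids=[#1:2@105] asks=[-]
After op 2 [order #2] limit_sell(price=98, qty=6): fills=#1x#2:2@105; bids=[-] asks=[#2:4@98]
After op 3 [order #3] limit_sell(price=103, qty=6): fills=none; bids=[-] asks=[#2:4@98 #3:6@103]
After op 4 [order #4] limit_sell(price=96, qty=10): fills=none; bids=[-] asks=[#4:10@96 #2:4@98 #3:6@103]
After op 5 cancel(order #4): fills=none; bids=[-] asks=[#2:4@98 #3:6@103]
After op 6 [order #5] limit_sell(price=96, qty=9): fills=none; bids=[-] asks=[#5:9@96 #2:4@98 #3:6@103]
After op 7 cancel(order #2): fills=none; bids=[-] asks=[#5:9@96 #3:6@103]
After op 8 [order #6] limit_buy(price=95, qty=5): fills=none; bids=[#6:5@95] asks=[#5:9@96 #3:6@103]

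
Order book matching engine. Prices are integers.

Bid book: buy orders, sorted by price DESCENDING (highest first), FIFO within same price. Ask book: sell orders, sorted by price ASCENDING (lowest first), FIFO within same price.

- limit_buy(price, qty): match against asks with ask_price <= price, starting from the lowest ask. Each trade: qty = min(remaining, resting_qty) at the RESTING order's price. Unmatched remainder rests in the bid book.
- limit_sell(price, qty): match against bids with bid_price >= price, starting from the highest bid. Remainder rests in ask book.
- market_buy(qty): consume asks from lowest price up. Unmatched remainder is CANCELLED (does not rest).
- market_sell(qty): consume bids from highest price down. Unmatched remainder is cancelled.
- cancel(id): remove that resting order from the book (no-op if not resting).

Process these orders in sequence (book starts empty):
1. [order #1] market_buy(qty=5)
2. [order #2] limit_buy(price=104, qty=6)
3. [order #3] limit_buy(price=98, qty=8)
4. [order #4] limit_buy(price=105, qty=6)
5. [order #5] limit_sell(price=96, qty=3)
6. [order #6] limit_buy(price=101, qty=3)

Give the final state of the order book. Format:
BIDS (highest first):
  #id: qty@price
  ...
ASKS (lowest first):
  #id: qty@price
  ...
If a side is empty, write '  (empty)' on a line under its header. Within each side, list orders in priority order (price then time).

Answer: BIDS (highest first):
  #4: 3@105
  #2: 6@104
  #6: 3@101
  #3: 8@98
ASKS (lowest first):
  (empty)

Derivation:
After op 1 [order #1] market_buy(qty=5): fills=none; bids=[-] asks=[-]
After op 2 [order #2] limit_buy(price=104, qty=6): fills=none; bids=[#2:6@104] asks=[-]
After op 3 [order #3] limit_buy(price=98, qty=8): fills=none; bids=[#2:6@104 #3:8@98] asks=[-]
After op 4 [order #4] limit_buy(price=105, qty=6): fills=none; bids=[#4:6@105 #2:6@104 #3:8@98] asks=[-]
After op 5 [order #5] limit_sell(price=96, qty=3): fills=#4x#5:3@105; bids=[#4:3@105 #2:6@104 #3:8@98] asks=[-]
After op 6 [order #6] limit_buy(price=101, qty=3): fills=none; bids=[#4:3@105 #2:6@104 #6:3@101 #3:8@98] asks=[-]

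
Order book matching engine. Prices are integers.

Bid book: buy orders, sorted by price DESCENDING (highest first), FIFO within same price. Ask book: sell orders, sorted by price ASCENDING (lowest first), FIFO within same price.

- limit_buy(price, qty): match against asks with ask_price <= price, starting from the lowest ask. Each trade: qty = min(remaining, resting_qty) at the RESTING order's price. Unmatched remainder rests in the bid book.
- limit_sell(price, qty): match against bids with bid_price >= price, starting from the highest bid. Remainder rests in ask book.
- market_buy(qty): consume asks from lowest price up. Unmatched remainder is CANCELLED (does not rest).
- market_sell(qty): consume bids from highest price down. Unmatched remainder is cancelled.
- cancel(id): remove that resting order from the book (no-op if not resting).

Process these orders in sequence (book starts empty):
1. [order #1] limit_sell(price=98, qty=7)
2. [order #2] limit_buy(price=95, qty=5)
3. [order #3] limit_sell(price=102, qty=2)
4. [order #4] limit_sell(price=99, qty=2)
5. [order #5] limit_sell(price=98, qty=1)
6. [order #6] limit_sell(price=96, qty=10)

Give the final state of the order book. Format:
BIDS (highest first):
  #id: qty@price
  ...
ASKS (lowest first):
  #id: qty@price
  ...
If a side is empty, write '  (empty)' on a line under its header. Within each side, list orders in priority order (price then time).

Answer: BIDS (highest first):
  #2: 5@95
ASKS (lowest first):
  #6: 10@96
  #1: 7@98
  #5: 1@98
  #4: 2@99
  #3: 2@102

Derivation:
After op 1 [order #1] limit_sell(price=98, qty=7): fills=none; bids=[-] asks=[#1:7@98]
After op 2 [order #2] limit_buy(price=95, qty=5): fills=none; bids=[#2:5@95] asks=[#1:7@98]
After op 3 [order #3] limit_sell(price=102, qty=2): fills=none; bids=[#2:5@95] asks=[#1:7@98 #3:2@102]
After op 4 [order #4] limit_sell(price=99, qty=2): fills=none; bids=[#2:5@95] asks=[#1:7@98 #4:2@99 #3:2@102]
After op 5 [order #5] limit_sell(price=98, qty=1): fills=none; bids=[#2:5@95] asks=[#1:7@98 #5:1@98 #4:2@99 #3:2@102]
After op 6 [order #6] limit_sell(price=96, qty=10): fills=none; bids=[#2:5@95] asks=[#6:10@96 #1:7@98 #5:1@98 #4:2@99 #3:2@102]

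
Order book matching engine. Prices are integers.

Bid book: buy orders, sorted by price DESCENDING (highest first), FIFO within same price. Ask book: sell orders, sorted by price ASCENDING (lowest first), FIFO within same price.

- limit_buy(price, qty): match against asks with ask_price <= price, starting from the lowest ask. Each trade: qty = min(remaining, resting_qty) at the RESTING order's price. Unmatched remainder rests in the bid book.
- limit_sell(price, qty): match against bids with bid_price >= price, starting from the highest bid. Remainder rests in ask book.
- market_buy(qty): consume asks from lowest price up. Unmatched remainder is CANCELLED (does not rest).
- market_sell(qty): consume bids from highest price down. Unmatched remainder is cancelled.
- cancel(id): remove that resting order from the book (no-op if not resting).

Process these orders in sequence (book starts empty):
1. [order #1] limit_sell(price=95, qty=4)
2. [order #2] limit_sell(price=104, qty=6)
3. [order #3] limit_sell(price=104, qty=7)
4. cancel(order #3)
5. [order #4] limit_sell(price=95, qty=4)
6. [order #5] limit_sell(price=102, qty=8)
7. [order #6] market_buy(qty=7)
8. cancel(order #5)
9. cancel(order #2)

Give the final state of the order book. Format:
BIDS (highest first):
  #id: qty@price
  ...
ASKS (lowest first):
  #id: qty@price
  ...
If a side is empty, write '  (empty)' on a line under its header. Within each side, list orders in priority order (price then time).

Answer: BIDS (highest first):
  (empty)
ASKS (lowest first):
  #4: 1@95

Derivation:
After op 1 [order #1] limit_sell(price=95, qty=4): fills=none; bids=[-] asks=[#1:4@95]
After op 2 [order #2] limit_sell(price=104, qty=6): fills=none; bids=[-] asks=[#1:4@95 #2:6@104]
After op 3 [order #3] limit_sell(price=104, qty=7): fills=none; bids=[-] asks=[#1:4@95 #2:6@104 #3:7@104]
After op 4 cancel(order #3): fills=none; bids=[-] asks=[#1:4@95 #2:6@104]
After op 5 [order #4] limit_sell(price=95, qty=4): fills=none; bids=[-] asks=[#1:4@95 #4:4@95 #2:6@104]
After op 6 [order #5] limit_sell(price=102, qty=8): fills=none; bids=[-] asks=[#1:4@95 #4:4@95 #5:8@102 #2:6@104]
After op 7 [order #6] market_buy(qty=7): fills=#6x#1:4@95 #6x#4:3@95; bids=[-] asks=[#4:1@95 #5:8@102 #2:6@104]
After op 8 cancel(order #5): fills=none; bids=[-] asks=[#4:1@95 #2:6@104]
After op 9 cancel(order #2): fills=none; bids=[-] asks=[#4:1@95]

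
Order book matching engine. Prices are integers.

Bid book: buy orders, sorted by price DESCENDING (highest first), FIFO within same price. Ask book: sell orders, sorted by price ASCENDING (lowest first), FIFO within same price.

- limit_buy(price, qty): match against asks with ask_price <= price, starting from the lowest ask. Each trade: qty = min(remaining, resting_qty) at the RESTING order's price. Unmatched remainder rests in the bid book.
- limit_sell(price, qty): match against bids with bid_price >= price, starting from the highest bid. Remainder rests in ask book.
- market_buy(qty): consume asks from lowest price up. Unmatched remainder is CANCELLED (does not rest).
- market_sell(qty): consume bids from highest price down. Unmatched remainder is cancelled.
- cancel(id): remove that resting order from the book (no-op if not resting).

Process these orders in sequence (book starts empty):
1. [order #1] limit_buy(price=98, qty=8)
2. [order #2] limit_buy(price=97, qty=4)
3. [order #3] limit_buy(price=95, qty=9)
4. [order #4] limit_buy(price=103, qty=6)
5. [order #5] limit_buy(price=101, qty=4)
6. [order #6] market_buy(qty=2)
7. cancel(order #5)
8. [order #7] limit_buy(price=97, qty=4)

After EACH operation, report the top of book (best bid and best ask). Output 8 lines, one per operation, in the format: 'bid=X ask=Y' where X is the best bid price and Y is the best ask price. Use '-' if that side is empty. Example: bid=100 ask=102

Answer: bid=98 ask=-
bid=98 ask=-
bid=98 ask=-
bid=103 ask=-
bid=103 ask=-
bid=103 ask=-
bid=103 ask=-
bid=103 ask=-

Derivation:
After op 1 [order #1] limit_buy(price=98, qty=8): fills=none; bids=[#1:8@98] asks=[-]
After op 2 [order #2] limit_buy(price=97, qty=4): fills=none; bids=[#1:8@98 #2:4@97] asks=[-]
After op 3 [order #3] limit_buy(price=95, qty=9): fills=none; bids=[#1:8@98 #2:4@97 #3:9@95] asks=[-]
After op 4 [order #4] limit_buy(price=103, qty=6): fills=none; bids=[#4:6@103 #1:8@98 #2:4@97 #3:9@95] asks=[-]
After op 5 [order #5] limit_buy(price=101, qty=4): fills=none; bids=[#4:6@103 #5:4@101 #1:8@98 #2:4@97 #3:9@95] asks=[-]
After op 6 [order #6] market_buy(qty=2): fills=none; bids=[#4:6@103 #5:4@101 #1:8@98 #2:4@97 #3:9@95] asks=[-]
After op 7 cancel(order #5): fills=none; bids=[#4:6@103 #1:8@98 #2:4@97 #3:9@95] asks=[-]
After op 8 [order #7] limit_buy(price=97, qty=4): fills=none; bids=[#4:6@103 #1:8@98 #2:4@97 #7:4@97 #3:9@95] asks=[-]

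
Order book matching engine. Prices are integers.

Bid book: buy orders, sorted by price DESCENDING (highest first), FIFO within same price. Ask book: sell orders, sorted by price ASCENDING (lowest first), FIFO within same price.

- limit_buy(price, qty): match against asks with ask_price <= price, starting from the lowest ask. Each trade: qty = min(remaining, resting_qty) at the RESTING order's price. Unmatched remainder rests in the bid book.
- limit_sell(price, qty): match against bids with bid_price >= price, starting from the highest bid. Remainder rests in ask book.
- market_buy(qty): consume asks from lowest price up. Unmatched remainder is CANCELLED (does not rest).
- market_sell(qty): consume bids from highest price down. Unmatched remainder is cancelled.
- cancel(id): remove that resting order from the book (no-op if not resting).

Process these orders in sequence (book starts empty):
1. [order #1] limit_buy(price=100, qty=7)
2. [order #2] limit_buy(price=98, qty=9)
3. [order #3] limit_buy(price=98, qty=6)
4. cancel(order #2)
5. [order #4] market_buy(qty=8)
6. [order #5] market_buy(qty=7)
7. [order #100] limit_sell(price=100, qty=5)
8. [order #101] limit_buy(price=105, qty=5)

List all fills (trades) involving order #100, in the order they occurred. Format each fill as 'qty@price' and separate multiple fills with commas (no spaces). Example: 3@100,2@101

After op 1 [order #1] limit_buy(price=100, qty=7): fills=none; bids=[#1:7@100] asks=[-]
After op 2 [order #2] limit_buy(price=98, qty=9): fills=none; bids=[#1:7@100 #2:9@98] asks=[-]
After op 3 [order #3] limit_buy(price=98, qty=6): fills=none; bids=[#1:7@100 #2:9@98 #3:6@98] asks=[-]
After op 4 cancel(order #2): fills=none; bids=[#1:7@100 #3:6@98] asks=[-]
After op 5 [order #4] market_buy(qty=8): fills=none; bids=[#1:7@100 #3:6@98] asks=[-]
After op 6 [order #5] market_buy(qty=7): fills=none; bids=[#1:7@100 #3:6@98] asks=[-]
After op 7 [order #100] limit_sell(price=100, qty=5): fills=#1x#100:5@100; bids=[#1:2@100 #3:6@98] asks=[-]
After op 8 [order #101] limit_buy(price=105, qty=5): fills=none; bids=[#101:5@105 #1:2@100 #3:6@98] asks=[-]

Answer: 5@100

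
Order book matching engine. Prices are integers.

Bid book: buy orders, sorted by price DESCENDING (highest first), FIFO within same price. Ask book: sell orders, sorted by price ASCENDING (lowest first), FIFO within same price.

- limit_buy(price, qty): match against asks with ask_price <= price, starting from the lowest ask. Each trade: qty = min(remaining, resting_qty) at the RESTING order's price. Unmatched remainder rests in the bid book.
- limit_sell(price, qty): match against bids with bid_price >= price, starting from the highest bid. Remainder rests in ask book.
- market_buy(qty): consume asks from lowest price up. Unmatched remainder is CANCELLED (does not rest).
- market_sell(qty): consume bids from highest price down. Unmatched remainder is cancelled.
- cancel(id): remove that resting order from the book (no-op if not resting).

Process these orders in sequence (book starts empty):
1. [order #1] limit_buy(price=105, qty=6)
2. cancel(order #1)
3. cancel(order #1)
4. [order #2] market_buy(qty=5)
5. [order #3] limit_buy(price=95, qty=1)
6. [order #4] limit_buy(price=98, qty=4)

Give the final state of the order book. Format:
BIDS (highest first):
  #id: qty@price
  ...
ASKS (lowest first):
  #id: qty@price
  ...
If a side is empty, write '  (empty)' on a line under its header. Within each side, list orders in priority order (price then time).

After op 1 [order #1] limit_buy(price=105, qty=6): fills=none; bids=[#1:6@105] asks=[-]
After op 2 cancel(order #1): fills=none; bids=[-] asks=[-]
After op 3 cancel(order #1): fills=none; bids=[-] asks=[-]
After op 4 [order #2] market_buy(qty=5): fills=none; bids=[-] asks=[-]
After op 5 [order #3] limit_buy(price=95, qty=1): fills=none; bids=[#3:1@95] asks=[-]
After op 6 [order #4] limit_buy(price=98, qty=4): fills=none; bids=[#4:4@98 #3:1@95] asks=[-]

Answer: BIDS (highest first):
  #4: 4@98
  #3: 1@95
ASKS (lowest first):
  (empty)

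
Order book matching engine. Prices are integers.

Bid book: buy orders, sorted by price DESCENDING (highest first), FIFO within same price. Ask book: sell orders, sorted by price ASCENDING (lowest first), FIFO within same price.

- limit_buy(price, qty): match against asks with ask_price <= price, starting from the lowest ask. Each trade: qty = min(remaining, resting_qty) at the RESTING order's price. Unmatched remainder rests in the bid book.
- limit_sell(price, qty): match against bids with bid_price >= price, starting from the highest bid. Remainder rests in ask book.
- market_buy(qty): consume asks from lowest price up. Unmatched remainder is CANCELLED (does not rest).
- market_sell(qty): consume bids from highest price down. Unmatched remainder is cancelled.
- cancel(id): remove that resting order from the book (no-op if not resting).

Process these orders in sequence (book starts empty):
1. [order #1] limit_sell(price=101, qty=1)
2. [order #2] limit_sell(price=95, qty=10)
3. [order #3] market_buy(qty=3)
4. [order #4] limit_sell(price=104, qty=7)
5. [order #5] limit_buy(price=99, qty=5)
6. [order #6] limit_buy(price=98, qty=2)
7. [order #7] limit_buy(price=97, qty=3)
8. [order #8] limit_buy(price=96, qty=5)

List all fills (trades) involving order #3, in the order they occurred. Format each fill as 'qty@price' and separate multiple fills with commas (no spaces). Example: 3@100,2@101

After op 1 [order #1] limit_sell(price=101, qty=1): fills=none; bids=[-] asks=[#1:1@101]
After op 2 [order #2] limit_sell(price=95, qty=10): fills=none; bids=[-] asks=[#2:10@95 #1:1@101]
After op 3 [order #3] market_buy(qty=3): fills=#3x#2:3@95; bids=[-] asks=[#2:7@95 #1:1@101]
After op 4 [order #4] limit_sell(price=104, qty=7): fills=none; bids=[-] asks=[#2:7@95 #1:1@101 #4:7@104]
After op 5 [order #5] limit_buy(price=99, qty=5): fills=#5x#2:5@95; bids=[-] asks=[#2:2@95 #1:1@101 #4:7@104]
After op 6 [order #6] limit_buy(price=98, qty=2): fills=#6x#2:2@95; bids=[-] asks=[#1:1@101 #4:7@104]
After op 7 [order #7] limit_buy(price=97, qty=3): fills=none; bids=[#7:3@97] asks=[#1:1@101 #4:7@104]
After op 8 [order #8] limit_buy(price=96, qty=5): fills=none; bids=[#7:3@97 #8:5@96] asks=[#1:1@101 #4:7@104]

Answer: 3@95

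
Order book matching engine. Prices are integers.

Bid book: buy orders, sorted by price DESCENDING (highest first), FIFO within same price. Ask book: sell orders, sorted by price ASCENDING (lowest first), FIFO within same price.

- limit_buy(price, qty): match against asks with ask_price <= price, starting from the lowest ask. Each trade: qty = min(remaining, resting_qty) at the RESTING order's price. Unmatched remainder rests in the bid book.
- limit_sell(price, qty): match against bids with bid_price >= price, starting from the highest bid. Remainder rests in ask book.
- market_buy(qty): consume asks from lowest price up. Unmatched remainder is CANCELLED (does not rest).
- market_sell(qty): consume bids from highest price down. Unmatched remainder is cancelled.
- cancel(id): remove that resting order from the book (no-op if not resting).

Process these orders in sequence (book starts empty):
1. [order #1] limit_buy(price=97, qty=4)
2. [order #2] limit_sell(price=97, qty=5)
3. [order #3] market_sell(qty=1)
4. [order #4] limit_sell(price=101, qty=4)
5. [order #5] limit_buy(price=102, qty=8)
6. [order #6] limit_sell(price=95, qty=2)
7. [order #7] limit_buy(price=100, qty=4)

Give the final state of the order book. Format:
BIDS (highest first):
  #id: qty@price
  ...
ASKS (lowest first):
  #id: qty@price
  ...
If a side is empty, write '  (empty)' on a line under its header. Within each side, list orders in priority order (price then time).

Answer: BIDS (highest first):
  #5: 1@102
  #7: 4@100
ASKS (lowest first):
  (empty)

Derivation:
After op 1 [order #1] limit_buy(price=97, qty=4): fills=none; bids=[#1:4@97] asks=[-]
After op 2 [order #2] limit_sell(price=97, qty=5): fills=#1x#2:4@97; bids=[-] asks=[#2:1@97]
After op 3 [order #3] market_sell(qty=1): fills=none; bids=[-] asks=[#2:1@97]
After op 4 [order #4] limit_sell(price=101, qty=4): fills=none; bids=[-] asks=[#2:1@97 #4:4@101]
After op 5 [order #5] limit_buy(price=102, qty=8): fills=#5x#2:1@97 #5x#4:4@101; bids=[#5:3@102] asks=[-]
After op 6 [order #6] limit_sell(price=95, qty=2): fills=#5x#6:2@102; bids=[#5:1@102] asks=[-]
After op 7 [order #7] limit_buy(price=100, qty=4): fills=none; bids=[#5:1@102 #7:4@100] asks=[-]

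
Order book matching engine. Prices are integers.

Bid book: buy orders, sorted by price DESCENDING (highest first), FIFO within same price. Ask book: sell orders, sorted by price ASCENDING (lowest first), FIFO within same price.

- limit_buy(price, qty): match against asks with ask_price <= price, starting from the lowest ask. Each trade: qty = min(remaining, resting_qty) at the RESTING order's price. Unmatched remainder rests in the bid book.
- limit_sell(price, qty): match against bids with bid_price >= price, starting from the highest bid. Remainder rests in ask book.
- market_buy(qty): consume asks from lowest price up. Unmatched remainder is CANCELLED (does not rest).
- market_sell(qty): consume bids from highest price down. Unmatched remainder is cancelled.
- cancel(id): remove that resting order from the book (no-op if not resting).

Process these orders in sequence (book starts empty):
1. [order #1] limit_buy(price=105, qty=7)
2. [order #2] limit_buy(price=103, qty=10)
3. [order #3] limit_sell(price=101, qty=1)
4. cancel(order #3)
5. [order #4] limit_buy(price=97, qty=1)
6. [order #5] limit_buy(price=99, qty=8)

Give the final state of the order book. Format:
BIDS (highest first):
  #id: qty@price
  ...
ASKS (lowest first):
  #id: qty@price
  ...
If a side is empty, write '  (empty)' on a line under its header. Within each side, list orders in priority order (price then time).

Answer: BIDS (highest first):
  #1: 6@105
  #2: 10@103
  #5: 8@99
  #4: 1@97
ASKS (lowest first):
  (empty)

Derivation:
After op 1 [order #1] limit_buy(price=105, qty=7): fills=none; bids=[#1:7@105] asks=[-]
After op 2 [order #2] limit_buy(price=103, qty=10): fills=none; bids=[#1:7@105 #2:10@103] asks=[-]
After op 3 [order #3] limit_sell(price=101, qty=1): fills=#1x#3:1@105; bids=[#1:6@105 #2:10@103] asks=[-]
After op 4 cancel(order #3): fills=none; bids=[#1:6@105 #2:10@103] asks=[-]
After op 5 [order #4] limit_buy(price=97, qty=1): fills=none; bids=[#1:6@105 #2:10@103 #4:1@97] asks=[-]
After op 6 [order #5] limit_buy(price=99, qty=8): fills=none; bids=[#1:6@105 #2:10@103 #5:8@99 #4:1@97] asks=[-]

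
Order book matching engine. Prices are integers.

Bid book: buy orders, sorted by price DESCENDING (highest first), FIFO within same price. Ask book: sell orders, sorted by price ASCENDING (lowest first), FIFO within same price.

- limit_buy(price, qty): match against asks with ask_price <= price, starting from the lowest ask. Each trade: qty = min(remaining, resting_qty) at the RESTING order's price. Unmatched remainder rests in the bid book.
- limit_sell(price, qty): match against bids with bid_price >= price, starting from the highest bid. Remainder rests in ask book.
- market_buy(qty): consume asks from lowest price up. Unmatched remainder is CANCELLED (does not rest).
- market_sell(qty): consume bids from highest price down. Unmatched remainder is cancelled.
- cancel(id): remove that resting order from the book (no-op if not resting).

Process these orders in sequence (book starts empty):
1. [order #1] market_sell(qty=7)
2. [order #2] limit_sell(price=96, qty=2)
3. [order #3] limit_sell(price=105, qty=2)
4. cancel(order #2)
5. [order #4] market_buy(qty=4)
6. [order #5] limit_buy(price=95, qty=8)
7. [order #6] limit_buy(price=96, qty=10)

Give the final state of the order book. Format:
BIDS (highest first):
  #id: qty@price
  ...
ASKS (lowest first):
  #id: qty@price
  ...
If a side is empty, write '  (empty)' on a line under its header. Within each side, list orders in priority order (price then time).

After op 1 [order #1] market_sell(qty=7): fills=none; bids=[-] asks=[-]
After op 2 [order #2] limit_sell(price=96, qty=2): fills=none; bids=[-] asks=[#2:2@96]
After op 3 [order #3] limit_sell(price=105, qty=2): fills=none; bids=[-] asks=[#2:2@96 #3:2@105]
After op 4 cancel(order #2): fills=none; bids=[-] asks=[#3:2@105]
After op 5 [order #4] market_buy(qty=4): fills=#4x#3:2@105; bids=[-] asks=[-]
After op 6 [order #5] limit_buy(price=95, qty=8): fills=none; bids=[#5:8@95] asks=[-]
After op 7 [order #6] limit_buy(price=96, qty=10): fills=none; bids=[#6:10@96 #5:8@95] asks=[-]

Answer: BIDS (highest first):
  #6: 10@96
  #5: 8@95
ASKS (lowest first):
  (empty)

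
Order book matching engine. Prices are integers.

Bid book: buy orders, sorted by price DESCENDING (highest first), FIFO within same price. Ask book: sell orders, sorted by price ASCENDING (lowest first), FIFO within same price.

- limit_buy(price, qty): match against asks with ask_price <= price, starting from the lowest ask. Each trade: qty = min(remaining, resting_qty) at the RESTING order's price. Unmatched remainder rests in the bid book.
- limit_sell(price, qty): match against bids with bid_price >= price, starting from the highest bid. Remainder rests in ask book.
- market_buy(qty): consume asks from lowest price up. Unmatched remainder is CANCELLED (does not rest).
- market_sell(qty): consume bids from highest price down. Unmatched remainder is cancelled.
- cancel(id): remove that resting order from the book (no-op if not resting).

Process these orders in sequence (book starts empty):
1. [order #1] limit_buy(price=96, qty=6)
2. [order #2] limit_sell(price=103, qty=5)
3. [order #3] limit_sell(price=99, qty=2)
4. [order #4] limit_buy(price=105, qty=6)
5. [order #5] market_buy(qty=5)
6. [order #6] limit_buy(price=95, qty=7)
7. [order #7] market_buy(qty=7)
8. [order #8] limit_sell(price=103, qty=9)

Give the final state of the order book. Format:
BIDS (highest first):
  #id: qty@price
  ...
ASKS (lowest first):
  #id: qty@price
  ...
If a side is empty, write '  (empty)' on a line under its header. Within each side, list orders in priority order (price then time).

Answer: BIDS (highest first):
  #1: 6@96
  #6: 7@95
ASKS (lowest first):
  #8: 9@103

Derivation:
After op 1 [order #1] limit_buy(price=96, qty=6): fills=none; bids=[#1:6@96] asks=[-]
After op 2 [order #2] limit_sell(price=103, qty=5): fills=none; bids=[#1:6@96] asks=[#2:5@103]
After op 3 [order #3] limit_sell(price=99, qty=2): fills=none; bids=[#1:6@96] asks=[#3:2@99 #2:5@103]
After op 4 [order #4] limit_buy(price=105, qty=6): fills=#4x#3:2@99 #4x#2:4@103; bids=[#1:6@96] asks=[#2:1@103]
After op 5 [order #5] market_buy(qty=5): fills=#5x#2:1@103; bids=[#1:6@96] asks=[-]
After op 6 [order #6] limit_buy(price=95, qty=7): fills=none; bids=[#1:6@96 #6:7@95] asks=[-]
After op 7 [order #7] market_buy(qty=7): fills=none; bids=[#1:6@96 #6:7@95] asks=[-]
After op 8 [order #8] limit_sell(price=103, qty=9): fills=none; bids=[#1:6@96 #6:7@95] asks=[#8:9@103]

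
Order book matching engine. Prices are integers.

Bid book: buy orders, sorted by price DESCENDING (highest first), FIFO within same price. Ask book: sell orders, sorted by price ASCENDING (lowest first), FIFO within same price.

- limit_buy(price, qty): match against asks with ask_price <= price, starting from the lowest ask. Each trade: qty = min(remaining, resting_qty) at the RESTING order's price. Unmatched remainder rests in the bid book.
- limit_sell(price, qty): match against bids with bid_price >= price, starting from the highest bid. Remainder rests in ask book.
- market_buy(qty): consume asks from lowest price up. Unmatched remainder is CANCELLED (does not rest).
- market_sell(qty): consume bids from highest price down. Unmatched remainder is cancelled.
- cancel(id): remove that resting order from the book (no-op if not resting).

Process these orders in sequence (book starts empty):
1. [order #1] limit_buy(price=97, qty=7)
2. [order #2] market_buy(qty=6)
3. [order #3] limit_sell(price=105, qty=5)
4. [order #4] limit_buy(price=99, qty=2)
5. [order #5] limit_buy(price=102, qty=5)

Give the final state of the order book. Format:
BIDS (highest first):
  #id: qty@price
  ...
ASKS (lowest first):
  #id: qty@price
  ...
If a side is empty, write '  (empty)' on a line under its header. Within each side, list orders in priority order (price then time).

Answer: BIDS (highest first):
  #5: 5@102
  #4: 2@99
  #1: 7@97
ASKS (lowest first):
  #3: 5@105

Derivation:
After op 1 [order #1] limit_buy(price=97, qty=7): fills=none; bids=[#1:7@97] asks=[-]
After op 2 [order #2] market_buy(qty=6): fills=none; bids=[#1:7@97] asks=[-]
After op 3 [order #3] limit_sell(price=105, qty=5): fills=none; bids=[#1:7@97] asks=[#3:5@105]
After op 4 [order #4] limit_buy(price=99, qty=2): fills=none; bids=[#4:2@99 #1:7@97] asks=[#3:5@105]
After op 5 [order #5] limit_buy(price=102, qty=5): fills=none; bids=[#5:5@102 #4:2@99 #1:7@97] asks=[#3:5@105]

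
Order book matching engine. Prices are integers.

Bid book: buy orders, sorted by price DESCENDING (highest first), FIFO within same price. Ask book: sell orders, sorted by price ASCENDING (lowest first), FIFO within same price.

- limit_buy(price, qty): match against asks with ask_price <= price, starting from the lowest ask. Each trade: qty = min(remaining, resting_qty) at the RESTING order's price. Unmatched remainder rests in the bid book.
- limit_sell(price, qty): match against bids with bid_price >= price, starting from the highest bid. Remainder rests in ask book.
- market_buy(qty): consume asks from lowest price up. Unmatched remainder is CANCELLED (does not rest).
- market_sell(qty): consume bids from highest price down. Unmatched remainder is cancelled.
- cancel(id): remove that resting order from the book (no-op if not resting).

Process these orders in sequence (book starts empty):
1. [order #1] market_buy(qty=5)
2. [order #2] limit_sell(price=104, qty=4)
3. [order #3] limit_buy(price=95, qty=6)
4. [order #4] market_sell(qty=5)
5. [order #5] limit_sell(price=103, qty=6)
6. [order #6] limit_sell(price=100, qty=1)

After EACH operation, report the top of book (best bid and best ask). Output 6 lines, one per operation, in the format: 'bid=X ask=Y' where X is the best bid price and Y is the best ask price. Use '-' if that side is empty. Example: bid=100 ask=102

After op 1 [order #1] market_buy(qty=5): fills=none; bids=[-] asks=[-]
After op 2 [order #2] limit_sell(price=104, qty=4): fills=none; bids=[-] asks=[#2:4@104]
After op 3 [order #3] limit_buy(price=95, qty=6): fills=none; bids=[#3:6@95] asks=[#2:4@104]
After op 4 [order #4] market_sell(qty=5): fills=#3x#4:5@95; bids=[#3:1@95] asks=[#2:4@104]
After op 5 [order #5] limit_sell(price=103, qty=6): fills=none; bids=[#3:1@95] asks=[#5:6@103 #2:4@104]
After op 6 [order #6] limit_sell(price=100, qty=1): fills=none; bids=[#3:1@95] asks=[#6:1@100 #5:6@103 #2:4@104]

Answer: bid=- ask=-
bid=- ask=104
bid=95 ask=104
bid=95 ask=104
bid=95 ask=103
bid=95 ask=100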